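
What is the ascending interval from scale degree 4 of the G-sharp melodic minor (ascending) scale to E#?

Scale degree 4 of G# melodic minor (ascending) is C#.
C# up to E#: letters C→E make it a third; 4 semitones makes it major.

major third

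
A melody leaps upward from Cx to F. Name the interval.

The letter names run C→F, a span of 3 letter steps, so the interval is some kind of fourth.
C## to F is 3 semitones. A perfect fourth is 5, so 3 makes it doubly diminished.

doubly diminished fourth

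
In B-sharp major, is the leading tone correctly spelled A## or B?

Each scale degree takes a distinct letter name. Degree 7 of a scale on B must use the letter A.
A## and B are enharmonically the same pitch, but only A## uses the letter A, so it is the correct spelling here.

A##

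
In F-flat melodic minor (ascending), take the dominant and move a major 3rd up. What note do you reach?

Eb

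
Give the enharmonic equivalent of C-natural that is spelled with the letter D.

Plain D sits 2 semitones above C, so on the letter D the same pitch needs a double flat: Dbb.

Dbb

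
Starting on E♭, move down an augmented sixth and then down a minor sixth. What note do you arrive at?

Bbb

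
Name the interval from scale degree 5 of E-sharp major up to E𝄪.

Scale degree 5 of E# major is B#.
B# up to E##: letters B→E make it a fourth; 6 semitones makes it augmented.

augmented fourth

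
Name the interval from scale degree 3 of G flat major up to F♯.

Scale degree 3 of Gb major is Bb.
Bb up to F#: letters B→F make it a fifth; 8 semitones makes it augmented.

augmented fifth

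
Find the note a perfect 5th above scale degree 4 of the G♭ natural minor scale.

Scale degree 4 of Gb natural minor is Cb.
A perfect fifth (7 semitones) above Cb lands on the letter G, giving Gb.

Gb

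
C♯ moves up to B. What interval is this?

minor seventh

The letter names run C→B, a span of 6 letter steps, so the interval is some kind of seventh.
C# to B is 10 semitones. A major seventh is 11, so 10 makes it minor.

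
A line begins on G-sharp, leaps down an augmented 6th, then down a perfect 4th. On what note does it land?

An augmented sixth down from G# is Bb (letter B, 10 semitones down).
A perfect fourth down from Bb is F (letter F, 5 semitones down).

F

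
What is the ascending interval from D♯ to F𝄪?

The letter names run D→F, a span of 2 letter steps, so the interval is some kind of third.
D# to F## is 4 semitones. A major third is 4, so 4 makes it major.

major third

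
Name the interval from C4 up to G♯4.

augmented fifth

Counting letters C–D–E–F–G gives a fifth.
C→G# = 8 semitones, 1 wider than the perfect fifth (7), so augmented.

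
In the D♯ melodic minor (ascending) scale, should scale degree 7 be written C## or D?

Each scale degree takes a distinct letter name. Degree 7 of a scale on D must use the letter C.
C## and D are enharmonically the same pitch, but only C## uses the letter C, so it is the correct spelling here.

C##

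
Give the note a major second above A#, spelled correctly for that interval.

B#

A second above A lands on the letter B.
A major second spans 2 semitones, so A# moves to pitch class 0. On the letter B that is B#.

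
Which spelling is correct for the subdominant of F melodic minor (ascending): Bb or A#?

Each scale degree takes a distinct letter name. Degree 4 of a scale on F must use the letter B.
Bb and A# are enharmonically the same pitch, but only Bb uses the letter B, so it is the correct spelling here.

Bb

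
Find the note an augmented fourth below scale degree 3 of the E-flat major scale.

Db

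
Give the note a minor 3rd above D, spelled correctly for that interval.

D up a major third is F#, so the target letter is F.
From D, a minor third is 3 semitones up: F.

F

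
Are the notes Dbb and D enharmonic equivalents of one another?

Dbb is pitch class 0; D is pitch class 2.
The pitch classes differ (0 vs. 2), so they are not enharmonic equivalents.

No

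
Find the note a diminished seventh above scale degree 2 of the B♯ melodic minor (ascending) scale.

B

Scale degree 2 of B# melodic minor (ascending) is C##.
A diminished seventh (9 semitones) above C## lands on the letter B, giving B.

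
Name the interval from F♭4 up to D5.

Counting letters F–G–A–B–C–D gives a sixth.
Fb→D = 10 semitones, 1 wider than the major sixth (9), so augmented.

augmented sixth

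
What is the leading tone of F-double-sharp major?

E##

The F## major scale runs F## G## A## B# C## D## E##.
Degree 7 is E##.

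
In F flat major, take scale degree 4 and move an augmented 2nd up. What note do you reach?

C

Scale degree 4 of Fb major is Bbb.
An augmented second (3 semitones) above Bbb lands on the letter C, giving C.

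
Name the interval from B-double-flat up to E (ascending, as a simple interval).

The letter names run B→E, a span of 3 letter steps, so the interval is some kind of fourth.
Bbb to E is 7 semitones. A perfect fourth is 5, so 7 makes it doubly augmented.

doubly augmented fourth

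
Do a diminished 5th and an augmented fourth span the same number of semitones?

Yes

A diminished fifth spans 6 semitones; an augmented fourth spans 6.
They are enharmonically equivalent.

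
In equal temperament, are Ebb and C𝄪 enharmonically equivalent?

Ebb is pitch class 2; C## is pitch class 2.
All spellings map to pitch class 2, so they are enharmonically equivalent.

Yes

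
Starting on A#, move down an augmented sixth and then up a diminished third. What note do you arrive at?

Ebb

An augmented sixth down from A# is C (letter C, 10 semitones down).
A diminished third up from C is Ebb (letter E, 2 semitones up).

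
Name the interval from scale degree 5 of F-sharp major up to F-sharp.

perfect fourth

Scale degree 5 of F# major is C#.
C# up to F#: letters C→F make it a fourth; 5 semitones makes it perfect.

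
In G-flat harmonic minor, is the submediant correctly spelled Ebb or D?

Ebb

Each scale degree takes a distinct letter name. Degree 6 of a scale on G must use the letter E.
Ebb and D are enharmonically the same pitch, but only Ebb uses the letter E, so it is the correct spelling here.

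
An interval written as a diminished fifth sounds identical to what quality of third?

doubly augmented

A diminished fifth spans 6 semitones.
A third spanning 6 semitones is doubly augmented (the major third is 4).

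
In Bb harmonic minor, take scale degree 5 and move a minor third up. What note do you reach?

Scale degree 5 of Bb harmonic minor is F.
A minor third (3 semitones) above F lands on the letter A, giving Ab.

Ab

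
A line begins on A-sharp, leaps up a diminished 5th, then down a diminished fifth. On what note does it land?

A diminished fifth up from A# is E (letter E, 6 semitones up).
A diminished fifth down from E is A# (letter A, 6 semitones down).

A#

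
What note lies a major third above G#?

A third above G lands on the letter B.
A major third spans 4 semitones, so G# moves to pitch class 0. On the letter B that is B#.

B#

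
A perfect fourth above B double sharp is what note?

A fourth above B lands on the letter E.
A perfect fourth spans 5 semitones, so B## moves to pitch class 6. On the letter E that is E##.

E##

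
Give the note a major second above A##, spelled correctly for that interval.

B##

A second above A lands on the letter B.
A major second spans 2 semitones, so A## moves to pitch class 1. On the letter B that is B##.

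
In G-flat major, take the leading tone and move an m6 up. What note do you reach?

The leading tone of Gb major is F.
A minor sixth (8 semitones) above F lands on the letter D, giving Db.

Db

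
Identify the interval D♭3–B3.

augmented sixth

Counting letters D–E–F–G–A–B gives a sixth.
Db→B = 10 semitones, 1 wider than the major sixth (9), so augmented.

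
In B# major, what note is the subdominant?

The B# major scale runs B# C## D## E# F## G## A##.
Degree 4 is E#.

E#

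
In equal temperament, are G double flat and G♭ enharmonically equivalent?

Two spellings are enharmonically equivalent only if they share a pitch class.
Here Gbb → 5, Gb → 6; 5 ≠ 6, so they are not.

No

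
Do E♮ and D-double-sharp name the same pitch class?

Yes

E is pitch class 4; D## is pitch class 4.
All spellings map to pitch class 4, so they are enharmonically equivalent.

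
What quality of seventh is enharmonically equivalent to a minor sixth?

A minor sixth spans 8 semitones.
A seventh spanning 8 semitones is doubly diminished (the major seventh is 11).

doubly diminished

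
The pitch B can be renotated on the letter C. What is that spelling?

B is pitch class 11. The letter C alone is pitch class 0.
To reach pitch class 11 from C requires an offset of -1 semitone, i.e. flat: Cb.

Cb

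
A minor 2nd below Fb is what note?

F down a major second is Eb, so the target letter is E.
From Fb, a minor second is 1 semitone down: Eb.

Eb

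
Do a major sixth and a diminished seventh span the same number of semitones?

A major sixth spans 9 semitones; a diminished seventh spans 9.
They are enharmonically equivalent.

Yes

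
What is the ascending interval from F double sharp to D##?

major sixth

The letter names run F→D, a span of 5 letter steps, so the interval is some kind of sixth.
F## to D## is 9 semitones. A major sixth is 9, so 9 makes it major.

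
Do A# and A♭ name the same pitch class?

Two spellings are enharmonically equivalent only if they share a pitch class.
Here A# → 10, Ab → 8; 8 ≠ 10, so they are not.

No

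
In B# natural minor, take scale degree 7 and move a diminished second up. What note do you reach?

Bb

Scale degree 7 of B# natural minor is A#.
A diminished second (0 semitones) above A# lands on the letter B, giving Bb.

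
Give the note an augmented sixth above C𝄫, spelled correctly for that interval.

Ab

C up a major sixth is A, so the target letter is A.
From Cbb, an augmented sixth is 10 semitones up: Ab.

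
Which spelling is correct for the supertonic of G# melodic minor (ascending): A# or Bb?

Each scale degree takes a distinct letter name. Degree 2 of a scale on G must use the letter A.
A# and Bb are enharmonically the same pitch, but only A# uses the letter A, so it is the correct spelling here.

A#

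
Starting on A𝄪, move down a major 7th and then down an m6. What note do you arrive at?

D##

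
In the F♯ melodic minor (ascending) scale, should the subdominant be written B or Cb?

B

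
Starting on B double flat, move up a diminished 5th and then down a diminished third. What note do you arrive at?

A diminished fifth up from Bbb is Fbb (letter F, 6 semitones up).
A diminished third down from Fbb is Db (letter D, 2 semitones down).

Db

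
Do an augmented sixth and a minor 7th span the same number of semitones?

An augmented sixth spans 10 semitones; a minor seventh spans 10.
They are enharmonically equivalent.

Yes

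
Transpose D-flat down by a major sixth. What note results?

D down a major sixth is F, so the target letter is F.
From Db, a major sixth is 9 semitones down: Fb.

Fb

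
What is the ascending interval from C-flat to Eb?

major third

The letter names run C→E, a span of 2 letter steps, so the interval is some kind of third.
Cb to Eb is 4 semitones. A major third is 4, so 4 makes it major.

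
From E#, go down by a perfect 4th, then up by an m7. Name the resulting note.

A perfect fourth down from E# is B# (letter B, 5 semitones down).
A minor seventh up from B# is A# (letter A, 10 semitones up).

A#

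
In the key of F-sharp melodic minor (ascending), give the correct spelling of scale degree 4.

The F# melodic minor (ascending) scale runs F# G# A B C# D# E#.
Degree 4 is B.

B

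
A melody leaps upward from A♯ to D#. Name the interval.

The letter names run A→D, a span of 3 letter steps, so the interval is some kind of fourth.
A# to D# is 5 semitones. A perfect fourth is 5, so 5 makes it perfect.

perfect fourth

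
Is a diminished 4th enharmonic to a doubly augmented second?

A diminished fourth spans 4 semitones; a doubly augmented second spans 4.
They are enharmonically equivalent.

Yes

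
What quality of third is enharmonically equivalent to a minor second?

A minor second spans 1 semitone.
A third spanning 1 semitone is doubly diminished (the major third is 4).

doubly diminished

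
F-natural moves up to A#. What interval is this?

The letter names run F→A, a span of 2 letter steps, so the interval is some kind of third.
F to A# is 5 semitones. A major third is 4, so 5 makes it augmented.

augmented third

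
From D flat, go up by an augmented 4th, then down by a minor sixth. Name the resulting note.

An augmented fourth up from Db is G (letter G, 6 semitones up).
A minor sixth down from G is B (letter B, 8 semitones down).

B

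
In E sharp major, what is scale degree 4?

The E# major scale runs E# F## G## A# B# C## D##.
Degree 4 is A#.

A#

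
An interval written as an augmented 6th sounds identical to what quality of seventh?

An augmented sixth spans 10 semitones.
A seventh spanning 10 semitones is minor (the major seventh is 11).

minor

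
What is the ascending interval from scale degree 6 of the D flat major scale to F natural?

Scale degree 6 of Db major is Bb.
Bb up to F: letters B→F make it a fifth; 7 semitones makes it perfect.

perfect fifth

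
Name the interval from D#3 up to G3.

diminished fourth

The letter names run D→G, a span of 3 letter steps, so the interval is some kind of fourth.
D# to G is 4 semitones. A perfect fourth is 5, so 4 makes it diminished.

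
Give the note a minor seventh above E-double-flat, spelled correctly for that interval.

Dbb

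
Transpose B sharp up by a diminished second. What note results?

A second above B lands on the letter C.
A diminished second spans 0 semitones, so B# moves to pitch class 0. On the letter C that is C.

C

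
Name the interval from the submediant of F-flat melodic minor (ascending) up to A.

The submediant of Fb melodic minor (ascending) is Db.
Db up to A: letters D→A make it a fifth; 8 semitones makes it augmented.

augmented fifth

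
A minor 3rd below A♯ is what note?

F##

A third below A lands on the letter F.
A minor third spans 3 semitones, so A# moves to pitch class 7. On the letter F that is F##.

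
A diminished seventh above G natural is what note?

G up a major seventh is F#, so the target letter is F.
From G, a diminished seventh is 9 semitones up: Fb.

Fb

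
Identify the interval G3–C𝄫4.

doubly diminished fourth

The letter names run G→C, a span of 3 letter steps, so the interval is some kind of fourth.
G to Cbb is 3 semitones. A perfect fourth is 5, so 3 makes it doubly diminished.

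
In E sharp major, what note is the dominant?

B#

The E# major scale runs E# F## G## A# B# C## D##.
Degree 5 is B#.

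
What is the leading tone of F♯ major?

Degree 7 takes the letter 6 steps above F, which is E.
In major, degree 7 sits 11 semitones above the tonic. F# + 11 semitones is pitch class 5, spelled on E as E#.

E#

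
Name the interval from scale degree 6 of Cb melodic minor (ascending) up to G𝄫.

diminished seventh

Scale degree 6 of Cb melodic minor (ascending) is Ab.
Ab up to Gbb: letters A→G make it a seventh; 9 semitones makes it diminished.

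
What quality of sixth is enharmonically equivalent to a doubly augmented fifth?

A doubly augmented fifth spans 9 semitones.
A sixth spanning 9 semitones is major (the major sixth is 9).

major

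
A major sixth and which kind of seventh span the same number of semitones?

diminished

A major sixth spans 9 semitones.
A seventh spanning 9 semitones is diminished (the major seventh is 11).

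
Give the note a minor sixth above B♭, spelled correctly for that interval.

A sixth above B lands on the letter G.
A minor sixth spans 8 semitones, so Bb moves to pitch class 6. On the letter G that is Gb.

Gb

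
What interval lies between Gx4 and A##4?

Counting letters G–A gives a second.
G##→A## = 2 semitones, exactly the major second.

major second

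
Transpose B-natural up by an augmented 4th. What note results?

E#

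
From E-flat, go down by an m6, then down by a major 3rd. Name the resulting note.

A minor sixth down from Eb is G (letter G, 8 semitones down).
A major third down from G is Eb (letter E, 4 semitones down).

Eb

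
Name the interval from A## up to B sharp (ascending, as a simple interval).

Counting letters A–B gives a second.
A##→B# = 1 semitone, 1 narrower than the major second (2), so minor.

minor second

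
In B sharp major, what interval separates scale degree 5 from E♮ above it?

diminished seventh

Scale degree 5 of B# major is F##.
F## up to E: letters F→E make it a seventh; 9 semitones makes it diminished.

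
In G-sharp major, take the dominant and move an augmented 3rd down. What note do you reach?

The dominant of G# major is D#.
An augmented third (5 semitones) below D# lands on the letter B, giving Bb.

Bb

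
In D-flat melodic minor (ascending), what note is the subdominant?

Gb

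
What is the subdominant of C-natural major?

The C major scale runs C D E F G A B.
Degree 4 is F.

F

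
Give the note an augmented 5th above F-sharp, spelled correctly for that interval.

A fifth above F lands on the letter C.
An augmented fifth spans 8 semitones, so F# moves to pitch class 2. On the letter C that is C##.

C##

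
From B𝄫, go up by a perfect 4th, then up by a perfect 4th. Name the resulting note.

Abb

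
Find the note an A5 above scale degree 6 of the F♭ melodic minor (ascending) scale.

A

Scale degree 6 of Fb melodic minor (ascending) is Db.
An augmented fifth (8 semitones) above Db lands on the letter A, giving A.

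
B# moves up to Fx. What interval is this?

Counting letters B–C–D–E–F gives a fifth.
B#→F## = 7 semitones, exactly the perfect fifth.

perfect fifth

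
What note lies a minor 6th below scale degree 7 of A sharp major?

B##

Scale degree 7 of A# major is G##.
A minor sixth (8 semitones) below G## lands on the letter B, giving B##.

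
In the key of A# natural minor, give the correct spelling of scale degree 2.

The A# natural minor scale runs A# B# C# D# E# F# G#.
Degree 2 is B#.

B#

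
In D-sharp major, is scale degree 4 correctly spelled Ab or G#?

Each scale degree takes a distinct letter name. Degree 4 of a scale on D must use the letter G.
G# and Ab are enharmonically the same pitch, but only G# uses the letter G, so it is the correct spelling here.

G#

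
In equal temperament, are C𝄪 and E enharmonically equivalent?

No

C## is pitch class 2; E is pitch class 4.
The pitch classes differ (2 vs. 4), so they are not enharmonic equivalents.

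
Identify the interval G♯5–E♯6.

The letter names run G→E, a span of 5 letter steps, so the interval is some kind of sixth.
G# to E# is 9 semitones. A major sixth is 9, so 9 makes it major.

major sixth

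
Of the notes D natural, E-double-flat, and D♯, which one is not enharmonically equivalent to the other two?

D#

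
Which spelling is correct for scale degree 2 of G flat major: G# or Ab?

Each scale degree takes a distinct letter name. Degree 2 of a scale on G must use the letter A.
Ab and G# are enharmonically the same pitch, but only Ab uses the letter A, so it is the correct spelling here.

Ab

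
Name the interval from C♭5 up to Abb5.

minor sixth

Counting letters C–D–E–F–G–A gives a sixth.
Cb→Abb = 8 semitones, 1 narrower than the major sixth (9), so minor.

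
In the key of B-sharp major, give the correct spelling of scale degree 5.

The B# major scale runs B# C## D## E# F## G## A##.
Degree 5 is F##.

F##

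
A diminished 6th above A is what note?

Fb

A up a major sixth is F#, so the target letter is F.
From A, a diminished sixth is 7 semitones up: Fb.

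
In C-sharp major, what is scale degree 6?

The C# major scale runs C# D# E# F# G# A# B#.
Degree 6 is A#.

A#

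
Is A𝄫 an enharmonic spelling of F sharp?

Two spellings are enharmonically equivalent only if they share a pitch class.
Here Abb → 7, F# → 6; 6 ≠ 7, so they are not.

No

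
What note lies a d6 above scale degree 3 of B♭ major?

Bbb

Scale degree 3 of Bb major is D.
A diminished sixth (7 semitones) above D lands on the letter B, giving Bbb.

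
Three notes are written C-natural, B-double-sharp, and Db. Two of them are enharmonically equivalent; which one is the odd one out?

C

In 12-tone equal temperament, enharmonic equivalents share a pitch class. C is pitch class 0; B## is pitch class 1; Db is pitch class 1.
B## and Db share pitch class 1, while C is pitch class 0.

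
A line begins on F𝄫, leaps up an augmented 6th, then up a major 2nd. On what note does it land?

Eb

An augmented sixth up from Fbb is Db (letter D, 10 semitones up).
A major second up from Db is Eb (letter E, 2 semitones up).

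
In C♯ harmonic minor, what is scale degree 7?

B#

Degree 7 takes the letter 6 steps above C, which is B.
In harmonic minor, degree 7 sits 11 semitones above the tonic. C# + 11 semitones is pitch class 0, spelled on B as B#.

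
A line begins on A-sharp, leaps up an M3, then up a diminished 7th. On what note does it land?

A major third up from A# is C## (letter C, 4 semitones up).
A diminished seventh up from C## is B (letter B, 9 semitones up).

B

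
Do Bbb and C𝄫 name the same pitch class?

No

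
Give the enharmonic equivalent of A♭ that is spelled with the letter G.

Plain G sits 1 semitone below Ab, so on the letter G the same pitch needs a sharp: G#.

G#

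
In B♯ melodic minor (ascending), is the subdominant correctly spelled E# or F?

E#

Each scale degree takes a distinct letter name. Degree 4 of a scale on B must use the letter E.
E# and F are enharmonically the same pitch, but only E# uses the letter E, so it is the correct spelling here.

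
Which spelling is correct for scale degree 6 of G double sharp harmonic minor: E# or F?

Each scale degree takes a distinct letter name. Degree 6 of a scale on G must use the letter E.
E# and F are enharmonically the same pitch, but only E# uses the letter E, so it is the correct spelling here.

E#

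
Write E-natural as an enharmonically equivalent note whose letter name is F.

E is pitch class 4. The letter F alone is pitch class 5.
To reach pitch class 4 from F requires an offset of -1 semitone, i.e. flat: Fb.

Fb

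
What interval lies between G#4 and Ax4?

augmented second

Counting letters G–A gives a second.
G#→A## = 3 semitones, 1 wider than the major second (2), so augmented.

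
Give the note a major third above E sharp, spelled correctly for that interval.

E up a major third is G#, so the target letter is G.
From E#, a major third is 4 semitones up: G##.

G##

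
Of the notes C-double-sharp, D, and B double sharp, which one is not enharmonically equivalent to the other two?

B##

In 12-tone equal temperament, enharmonic equivalents share a pitch class. C## is pitch class 2; D is pitch class 2; B## is pitch class 1.
C## and D share pitch class 2, while B## is pitch class 1.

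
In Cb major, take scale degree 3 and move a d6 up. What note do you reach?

Scale degree 3 of Cb major is Eb.
A diminished sixth (7 semitones) above Eb lands on the letter C, giving Cbb.

Cbb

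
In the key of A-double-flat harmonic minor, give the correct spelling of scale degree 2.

Bbb

Degree 2 takes the letter 1 step above A, which is B.
In harmonic minor, degree 2 sits 2 semitones above the tonic. Abb + 2 semitones is pitch class 9, spelled on B as Bbb.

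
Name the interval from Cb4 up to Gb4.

Counting letters C–D–E–F–G gives a fifth.
Cb→Gb = 7 semitones, exactly the perfect fifth.

perfect fifth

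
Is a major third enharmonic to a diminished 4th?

Yes

A major third spans 4 semitones; a diminished fourth spans 4.
They are enharmonically equivalent.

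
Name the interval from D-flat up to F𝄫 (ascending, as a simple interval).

diminished third

The letter names run D→F, a span of 2 letter steps, so the interval is some kind of third.
Db to Fbb is 2 semitones. A major third is 4, so 2 makes it diminished.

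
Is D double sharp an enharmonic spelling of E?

D## is pitch class 4; E is pitch class 4.
All spellings map to pitch class 4, so they are enharmonically equivalent.

Yes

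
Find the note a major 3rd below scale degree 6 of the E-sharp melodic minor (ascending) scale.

Scale degree 6 of E# melodic minor (ascending) is C##.
A major third (4 semitones) below C## lands on the letter A, giving A#.

A#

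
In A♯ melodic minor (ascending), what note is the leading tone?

G##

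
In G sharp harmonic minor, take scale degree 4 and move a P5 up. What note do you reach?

Scale degree 4 of G# harmonic minor is C#.
A perfect fifth (7 semitones) above C# lands on the letter G, giving G#.

G#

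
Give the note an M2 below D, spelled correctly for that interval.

C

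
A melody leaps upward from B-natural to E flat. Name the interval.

diminished fourth

Counting letters B–C–D–E gives a fourth.
B→Eb = 4 semitones, 1 narrower than the perfect fourth (5), so diminished.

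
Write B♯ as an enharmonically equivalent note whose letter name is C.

C

B# is pitch class 0. The letter C alone is pitch class 0.
Pitch class 0 on C needs no accidental: C.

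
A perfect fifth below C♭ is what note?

A fifth below C lands on the letter F.
A perfect fifth spans 7 semitones, so Cb moves to pitch class 4. On the letter F that is Fb.

Fb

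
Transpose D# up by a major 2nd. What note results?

A second above D lands on the letter E.
A major second spans 2 semitones, so D# moves to pitch class 5. On the letter E that is E#.

E#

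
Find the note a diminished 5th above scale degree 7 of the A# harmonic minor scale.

D#

Scale degree 7 of A# harmonic minor is G##.
A diminished fifth (6 semitones) above G## lands on the letter D, giving D#.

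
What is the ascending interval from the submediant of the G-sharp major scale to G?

diminished third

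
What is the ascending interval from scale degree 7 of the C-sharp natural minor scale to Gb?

diminished sixth

Scale degree 7 of C# natural minor is B.
B up to Gb: letters B→G make it a sixth; 7 semitones makes it diminished.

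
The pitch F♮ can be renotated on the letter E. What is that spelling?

E#

F is pitch class 5. The letter E alone is pitch class 4.
To reach pitch class 5 from E requires an offset of +1 semitone, i.e. sharp: E#.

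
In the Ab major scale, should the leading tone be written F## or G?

G

Each scale degree takes a distinct letter name. Degree 7 of a scale on A must use the letter G.
G and F## are enharmonically the same pitch, but only G uses the letter G, so it is the correct spelling here.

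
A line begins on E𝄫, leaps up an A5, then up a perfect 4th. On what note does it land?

Eb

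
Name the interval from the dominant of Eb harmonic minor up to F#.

The dominant of Eb harmonic minor is Bb.
Bb up to F#: letters B→F make it a fifth; 8 semitones makes it augmented.

augmented fifth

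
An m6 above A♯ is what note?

F#

A sixth above A lands on the letter F.
A minor sixth spans 8 semitones, so A# moves to pitch class 6. On the letter F that is F#.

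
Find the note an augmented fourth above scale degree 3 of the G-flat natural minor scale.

Scale degree 3 of Gb natural minor is Bbb.
An augmented fourth (6 semitones) above Bbb lands on the letter E, giving Eb.

Eb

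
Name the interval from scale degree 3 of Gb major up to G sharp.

Scale degree 3 of Gb major is Bb.
Bb up to G#: letters B→G make it a sixth; 10 semitones makes it augmented.

augmented sixth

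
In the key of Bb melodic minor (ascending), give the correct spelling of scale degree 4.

The Bb melodic minor (ascending) scale runs Bb C Db Eb F G A.
Degree 4 is Eb.

Eb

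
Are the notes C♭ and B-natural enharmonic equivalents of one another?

Yes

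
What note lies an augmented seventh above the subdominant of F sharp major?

The subdominant of F# major is B.
An augmented seventh (12 semitones) above B lands on the letter A, giving A##.

A##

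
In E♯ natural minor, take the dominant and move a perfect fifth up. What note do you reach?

F##

The dominant of E# natural minor is B#.
A perfect fifth (7 semitones) above B# lands on the letter F, giving F##.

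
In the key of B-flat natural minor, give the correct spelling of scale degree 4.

The Bb natural minor scale runs Bb C Db Eb F Gb Ab.
Degree 4 is Eb.

Eb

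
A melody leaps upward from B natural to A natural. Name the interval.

minor seventh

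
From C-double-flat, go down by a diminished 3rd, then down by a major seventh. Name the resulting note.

A diminished third down from Cbb is Ab (letter A, 2 semitones down).
A major seventh down from Ab is Bbb (letter B, 11 semitones down).

Bbb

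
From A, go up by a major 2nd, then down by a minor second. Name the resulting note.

A#

A major second up from A is B (letter B, 2 semitones up).
A minor second down from B is A# (letter A, 1 semitone down).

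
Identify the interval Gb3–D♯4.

doubly augmented fifth

The letter names run G→D, a span of 4 letter steps, so the interval is some kind of fifth.
Gb to D# is 9 semitones. A perfect fifth is 7, so 9 makes it doubly augmented.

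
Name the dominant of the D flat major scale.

Degree 5 takes the letter 4 steps above D, which is A.
In major, degree 5 sits 7 semitones above the tonic. Db + 7 semitones is pitch class 8, spelled on A as Ab.

Ab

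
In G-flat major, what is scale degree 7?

Degree 7 takes the letter 6 steps above G, which is F.
In major, degree 7 sits 11 semitones above the tonic. Gb + 11 semitones is pitch class 5, spelled on F as F.

F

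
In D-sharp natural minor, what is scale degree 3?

The D# natural minor scale runs D# E# F# G# A# B C#.
Degree 3 is F#.

F#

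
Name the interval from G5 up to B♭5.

minor third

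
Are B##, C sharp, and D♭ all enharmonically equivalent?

Yes

B## is pitch class 1; C# is pitch class 1; Db is pitch class 1.
All spellings map to pitch class 1, so they are enharmonically equivalent.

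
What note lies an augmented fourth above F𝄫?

Bbb

A fourth above F lands on the letter B.
An augmented fourth spans 6 semitones, so Fbb moves to pitch class 9. On the letter B that is Bbb.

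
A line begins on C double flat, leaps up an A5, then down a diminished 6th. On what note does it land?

An augmented fifth up from Cbb is Gb (letter G, 8 semitones up).
A diminished sixth down from Gb is B (letter B, 7 semitones down).

B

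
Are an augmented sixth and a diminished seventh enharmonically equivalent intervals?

No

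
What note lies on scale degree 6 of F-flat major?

Degree 6 takes the letter 5 steps above F, which is D.
In major, degree 6 sits 9 semitones above the tonic. Fb + 9 semitones is pitch class 1, spelled on D as Db.

Db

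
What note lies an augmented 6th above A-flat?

A up a major sixth is F#, so the target letter is F.
From Ab, an augmented sixth is 10 semitones up: F#.

F#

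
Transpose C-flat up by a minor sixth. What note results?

Abb

C up a major sixth is A, so the target letter is A.
From Cb, a minor sixth is 8 semitones up: Abb.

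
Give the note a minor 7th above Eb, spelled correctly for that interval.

E up a major seventh is D#, so the target letter is D.
From Eb, a minor seventh is 10 semitones up: Db.

Db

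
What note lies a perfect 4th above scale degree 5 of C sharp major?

Scale degree 5 of C# major is G#.
A perfect fourth (5 semitones) above G# lands on the letter C, giving C#.

C#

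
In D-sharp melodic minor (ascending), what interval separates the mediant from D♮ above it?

The mediant of D# melodic minor (ascending) is F#.
F# up to D: letters F→D make it a sixth; 8 semitones makes it minor.

minor sixth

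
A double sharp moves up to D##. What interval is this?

perfect fourth

Counting letters A–B–C–D gives a fourth.
A##→D## = 5 semitones, exactly the perfect fourth.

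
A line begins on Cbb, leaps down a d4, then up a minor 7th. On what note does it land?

Fb

A diminished fourth down from Cbb is Gb (letter G, 4 semitones down).
A minor seventh up from Gb is Fb (letter F, 10 semitones up).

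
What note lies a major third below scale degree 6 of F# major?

B

Scale degree 6 of F# major is D#.
A major third (4 semitones) below D# lands on the letter B, giving B.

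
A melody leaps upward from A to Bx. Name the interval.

doubly augmented second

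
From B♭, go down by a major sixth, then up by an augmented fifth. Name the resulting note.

A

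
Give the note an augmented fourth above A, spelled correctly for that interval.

A up a perfect fourth is D, so the target letter is D.
From A, an augmented fourth is 6 semitones up: D#.

D#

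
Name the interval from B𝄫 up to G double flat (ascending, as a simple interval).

The letter names run B→G, a span of 5 letter steps, so the interval is some kind of sixth.
Bbb to Gbb is 8 semitones. A major sixth is 9, so 8 makes it minor.

minor sixth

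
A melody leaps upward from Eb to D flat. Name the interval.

The letter names run E→D, a span of 6 letter steps, so the interval is some kind of seventh.
Eb to Db is 10 semitones. A major seventh is 11, so 10 makes it minor.

minor seventh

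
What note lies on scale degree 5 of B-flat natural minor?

The Bb natural minor scale runs Bb C Db Eb F Gb Ab.
Degree 5 is F.

F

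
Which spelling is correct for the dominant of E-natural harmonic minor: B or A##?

B

Each scale degree takes a distinct letter name. Degree 5 of a scale on E must use the letter B.
B and A## are enharmonically the same pitch, but only B uses the letter B, so it is the correct spelling here.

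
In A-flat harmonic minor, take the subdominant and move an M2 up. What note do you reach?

Eb

The subdominant of Ab harmonic minor is Db.
A major second (2 semitones) above Db lands on the letter E, giving Eb.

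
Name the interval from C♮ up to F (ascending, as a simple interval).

perfect fourth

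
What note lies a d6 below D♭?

A sixth below D lands on the letter F.
A diminished sixth spans 7 semitones, so Db moves to pitch class 6. On the letter F that is F#.

F#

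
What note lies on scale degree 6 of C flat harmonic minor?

The Cb harmonic minor scale runs Cb Db Ebb Fb Gb Abb Bb.
Degree 6 is Abb.

Abb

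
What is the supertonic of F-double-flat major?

Degree 2 takes the letter 1 step above F, which is G.
In major, degree 2 sits 2 semitones above the tonic. Fbb + 2 semitones is pitch class 5, spelled on G as Gbb.

Gbb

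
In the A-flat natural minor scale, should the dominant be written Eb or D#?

Eb

Each scale degree takes a distinct letter name. Degree 5 of a scale on A must use the letter E.
Eb and D# are enharmonically the same pitch, but only Eb uses the letter E, so it is the correct spelling here.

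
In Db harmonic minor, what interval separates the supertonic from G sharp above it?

augmented third

The supertonic of Db harmonic minor is Eb.
Eb up to G#: letters E→G make it a third; 5 semitones makes it augmented.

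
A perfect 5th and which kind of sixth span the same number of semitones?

diminished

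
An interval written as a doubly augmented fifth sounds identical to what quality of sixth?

A doubly augmented fifth spans 9 semitones.
A sixth spanning 9 semitones is major (the major sixth is 9).

major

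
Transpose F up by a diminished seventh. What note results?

Ebb

A seventh above F lands on the letter E.
A diminished seventh spans 9 semitones, so F moves to pitch class 2. On the letter E that is Ebb.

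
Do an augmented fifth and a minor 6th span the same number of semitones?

Yes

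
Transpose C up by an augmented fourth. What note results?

C up a perfect fourth is F, so the target letter is F.
From C, an augmented fourth is 6 semitones up: F#.

F#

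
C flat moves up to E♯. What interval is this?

doubly augmented third

The letter names run C→E, a span of 2 letter steps, so the interval is some kind of third.
Cb to E# is 6 semitones. A major third is 4, so 6 makes it doubly augmented.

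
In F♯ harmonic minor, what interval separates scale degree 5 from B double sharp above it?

augmented seventh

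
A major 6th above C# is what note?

A#

A sixth above C lands on the letter A.
A major sixth spans 9 semitones, so C# moves to pitch class 10. On the letter A that is A#.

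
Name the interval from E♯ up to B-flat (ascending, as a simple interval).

doubly diminished fifth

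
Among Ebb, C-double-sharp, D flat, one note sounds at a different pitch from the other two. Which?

Db

In 12-tone equal temperament, enharmonic equivalents share a pitch class. Ebb is pitch class 2; C## is pitch class 2; Db is pitch class 1.
Ebb and C## share pitch class 2, while Db is pitch class 1.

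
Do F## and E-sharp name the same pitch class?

No

Two spellings are enharmonically equivalent only if they share a pitch class.
Here F## → 7, E# → 5; 5 ≠ 7, so they are not.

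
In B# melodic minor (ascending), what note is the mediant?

D#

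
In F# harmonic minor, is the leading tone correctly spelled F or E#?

E#

Each scale degree takes a distinct letter name. Degree 7 of a scale on F must use the letter E.
E# and F are enharmonically the same pitch, but only E# uses the letter E, so it is the correct spelling here.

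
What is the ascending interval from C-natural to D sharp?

augmented second

The letter names run C→D, a span of 1 letter step, so the interval is some kind of second.
C to D# is 3 semitones. A major second is 2, so 3 makes it augmented.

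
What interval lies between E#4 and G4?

The letter names run E→G, a span of 2 letter steps, so the interval is some kind of third.
E# to G is 2 semitones. A major third is 4, so 2 makes it diminished.

diminished third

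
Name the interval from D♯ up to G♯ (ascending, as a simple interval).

The letter names run D→G, a span of 3 letter steps, so the interval is some kind of fourth.
D# to G# is 5 semitones. A perfect fourth is 5, so 5 makes it perfect.

perfect fourth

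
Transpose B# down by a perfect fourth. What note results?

F##

B down a perfect fourth is F#, so the target letter is F.
From B#, a perfect fourth is 5 semitones down: F##.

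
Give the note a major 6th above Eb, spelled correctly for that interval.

C

A sixth above E lands on the letter C.
A major sixth spans 9 semitones, so Eb moves to pitch class 0. On the letter C that is C.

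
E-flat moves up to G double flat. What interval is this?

diminished third

Counting letters E–F–G gives a third.
Eb→Gbb = 2 semitones, 2 narrower than the major third (4), so diminished.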